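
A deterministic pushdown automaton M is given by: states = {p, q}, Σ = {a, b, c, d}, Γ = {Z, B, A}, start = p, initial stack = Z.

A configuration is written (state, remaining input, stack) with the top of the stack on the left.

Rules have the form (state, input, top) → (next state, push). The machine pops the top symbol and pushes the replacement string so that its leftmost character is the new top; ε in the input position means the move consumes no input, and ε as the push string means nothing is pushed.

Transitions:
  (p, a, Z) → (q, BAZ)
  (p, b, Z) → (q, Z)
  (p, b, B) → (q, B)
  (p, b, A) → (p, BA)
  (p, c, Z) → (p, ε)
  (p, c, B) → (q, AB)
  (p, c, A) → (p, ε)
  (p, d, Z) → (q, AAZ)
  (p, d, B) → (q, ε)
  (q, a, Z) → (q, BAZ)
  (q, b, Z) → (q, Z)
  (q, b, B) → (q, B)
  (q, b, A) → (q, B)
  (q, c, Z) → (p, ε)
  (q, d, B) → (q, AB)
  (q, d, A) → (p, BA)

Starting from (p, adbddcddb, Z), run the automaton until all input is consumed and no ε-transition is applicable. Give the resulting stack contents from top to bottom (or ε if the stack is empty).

BBABBAZ

(p, adbddcddb, Z) ⊢ (q, dbddcddb, BAZ) ⊢ (q, bddcddb, ABAZ) ⊢ (q, ddcddb, BBAZ) ⊢ (q, dcddb, ABBAZ) ⊢ (p, cddb, BABBAZ) ⊢ (q, ddb, ABABBAZ) ⊢ (p, db, BABABBAZ) ⊢ (q, b, ABABBAZ) ⊢ (q, ε, BBABBAZ)
All input consumed in state q with stack BBABBAZ.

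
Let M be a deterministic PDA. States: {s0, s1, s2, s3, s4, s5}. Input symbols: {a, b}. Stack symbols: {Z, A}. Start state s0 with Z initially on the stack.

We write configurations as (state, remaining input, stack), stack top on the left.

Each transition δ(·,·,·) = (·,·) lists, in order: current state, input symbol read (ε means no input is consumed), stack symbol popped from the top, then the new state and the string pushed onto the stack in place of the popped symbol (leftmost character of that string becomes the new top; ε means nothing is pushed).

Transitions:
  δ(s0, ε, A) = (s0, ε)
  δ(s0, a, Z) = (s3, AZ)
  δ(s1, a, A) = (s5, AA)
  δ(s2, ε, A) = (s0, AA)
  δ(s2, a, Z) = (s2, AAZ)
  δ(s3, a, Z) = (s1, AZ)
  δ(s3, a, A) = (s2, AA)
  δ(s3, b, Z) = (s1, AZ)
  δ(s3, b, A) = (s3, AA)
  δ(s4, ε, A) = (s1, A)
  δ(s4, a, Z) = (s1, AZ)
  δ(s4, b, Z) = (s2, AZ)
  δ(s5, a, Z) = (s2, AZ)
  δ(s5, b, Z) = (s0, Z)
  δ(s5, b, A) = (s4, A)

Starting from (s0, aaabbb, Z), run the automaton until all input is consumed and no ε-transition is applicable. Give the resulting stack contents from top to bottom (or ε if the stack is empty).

(s0, aaabbb, Z) ⊢ (s3, aabbb, AZ) ⊢ (s2, abbb, AAZ) ⊢ (s0, abbb, AAAZ) ⊢ (s0, abbb, AAZ) ⊢ (s0, abbb, AZ) ⊢ (s0, abbb, Z) ⊢ (s3, bbb, AZ) ⊢ (s3, bb, AAZ) ⊢ (s3, b, AAAZ) ⊢ (s3, ε, AAAAZ)
All input consumed in state s3 with stack AAAAZ.

AAAAZ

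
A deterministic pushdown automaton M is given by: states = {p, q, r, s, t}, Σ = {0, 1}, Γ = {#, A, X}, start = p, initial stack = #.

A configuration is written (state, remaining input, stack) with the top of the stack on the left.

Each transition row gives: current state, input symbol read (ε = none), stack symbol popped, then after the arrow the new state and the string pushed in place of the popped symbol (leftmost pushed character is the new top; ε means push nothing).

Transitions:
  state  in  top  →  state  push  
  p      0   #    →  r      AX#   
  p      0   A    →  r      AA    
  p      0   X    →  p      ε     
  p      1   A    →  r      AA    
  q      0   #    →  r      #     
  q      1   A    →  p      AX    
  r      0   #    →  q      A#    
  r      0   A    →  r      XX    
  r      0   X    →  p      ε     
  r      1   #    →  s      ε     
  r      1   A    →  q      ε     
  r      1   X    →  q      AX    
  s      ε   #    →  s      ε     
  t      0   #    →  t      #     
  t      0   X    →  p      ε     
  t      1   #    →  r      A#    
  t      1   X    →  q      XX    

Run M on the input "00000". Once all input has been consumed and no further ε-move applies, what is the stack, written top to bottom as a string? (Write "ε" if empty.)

#

(p, 00000, #)
  read 0, top #: go to r, push AX# → (r, 0000, AX#)
  read 0, top A: go to r, push XX → (r, 000, XXX#)
  read 0, top X: go to p, push ε → (p, 00, XX#)
  read 0, top X: go to p, push ε → (p, 0, X#)
  read 0, top X: go to p, push ε → (p, ε, #)
All input consumed in state p with stack #.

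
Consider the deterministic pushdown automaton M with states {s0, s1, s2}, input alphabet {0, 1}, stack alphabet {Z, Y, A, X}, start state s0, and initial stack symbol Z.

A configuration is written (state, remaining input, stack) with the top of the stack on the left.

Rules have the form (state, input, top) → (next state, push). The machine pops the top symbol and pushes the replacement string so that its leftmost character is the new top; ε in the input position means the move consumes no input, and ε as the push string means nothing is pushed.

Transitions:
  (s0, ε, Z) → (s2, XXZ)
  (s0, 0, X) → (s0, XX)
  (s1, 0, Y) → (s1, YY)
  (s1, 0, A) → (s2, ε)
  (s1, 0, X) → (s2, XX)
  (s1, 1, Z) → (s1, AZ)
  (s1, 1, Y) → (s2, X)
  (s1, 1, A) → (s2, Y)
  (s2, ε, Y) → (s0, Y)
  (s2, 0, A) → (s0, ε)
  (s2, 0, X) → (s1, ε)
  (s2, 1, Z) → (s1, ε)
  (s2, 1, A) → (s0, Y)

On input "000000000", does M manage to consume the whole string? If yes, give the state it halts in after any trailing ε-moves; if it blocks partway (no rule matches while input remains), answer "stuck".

(s0, 000000000, Z)
  ε-move, top Z: go to s2, push XXZ → (s2, 000000000, XXZ)
  read 0, top X: go to s1, push ε → (s1, 00000000, XZ)
  read 0, top X: go to s2, push XX → (s2, 0000000, XXZ)
  read 0, top X: go to s1, push ε → (s1, 000000, XZ)
  read 0, top X: go to s2, push XX → (s2, 00000, XXZ)
  read 0, top X: go to s1, push ε → (s1, 0000, XZ)
  read 0, top X: go to s2, push XX → (s2, 000, XXZ)
  read 0, top X: go to s1, push ε → (s1, 00, XZ)
  read 0, top X: go to s2, push XX → (s2, 0, XXZ)
  read 0, top X: go to s1, push ε → (s1, ε, XZ)
All input consumed; M is in state s1.

s1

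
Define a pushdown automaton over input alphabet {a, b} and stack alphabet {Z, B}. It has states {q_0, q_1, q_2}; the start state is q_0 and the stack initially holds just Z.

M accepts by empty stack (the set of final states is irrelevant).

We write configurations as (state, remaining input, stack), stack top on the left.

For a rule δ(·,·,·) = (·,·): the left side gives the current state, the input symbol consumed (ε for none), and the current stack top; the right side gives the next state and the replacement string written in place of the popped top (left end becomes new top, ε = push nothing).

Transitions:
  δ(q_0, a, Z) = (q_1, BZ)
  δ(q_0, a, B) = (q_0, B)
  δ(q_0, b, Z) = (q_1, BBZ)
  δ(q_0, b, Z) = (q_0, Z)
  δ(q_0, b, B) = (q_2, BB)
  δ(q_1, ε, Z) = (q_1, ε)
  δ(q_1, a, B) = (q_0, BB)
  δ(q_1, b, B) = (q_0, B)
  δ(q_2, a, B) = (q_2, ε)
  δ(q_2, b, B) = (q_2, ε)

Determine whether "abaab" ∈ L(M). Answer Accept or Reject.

Reject

No computation consumes all input and empties the stack.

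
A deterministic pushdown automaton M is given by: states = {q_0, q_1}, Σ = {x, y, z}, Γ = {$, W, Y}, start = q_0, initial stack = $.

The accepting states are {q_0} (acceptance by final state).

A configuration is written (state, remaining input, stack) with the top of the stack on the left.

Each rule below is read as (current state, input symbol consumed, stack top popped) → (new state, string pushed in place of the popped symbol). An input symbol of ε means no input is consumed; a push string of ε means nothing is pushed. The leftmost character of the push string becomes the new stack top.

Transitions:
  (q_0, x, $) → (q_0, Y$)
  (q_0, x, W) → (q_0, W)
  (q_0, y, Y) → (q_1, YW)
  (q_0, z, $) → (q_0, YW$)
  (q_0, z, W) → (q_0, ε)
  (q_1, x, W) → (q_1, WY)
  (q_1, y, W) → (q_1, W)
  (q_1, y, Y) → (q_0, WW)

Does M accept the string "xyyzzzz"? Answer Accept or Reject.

(q_0, xyyzzzz, $)
  read x, top $: go to q_0, push Y$ → (q_0, yyzzzz, Y$)
  read y, top Y: go to q_1, push YW → (q_1, yzzzz, YW$)
  read y, top Y: go to q_0, push WW → (q_0, zzzz, WWW$)
  read z, top W: go to q_0, push ε → (q_0, zzz, WW$)
  read z, top W: go to q_0, push ε → (q_0, zz, W$)
  read z, top W: go to q_0, push ε → (q_0, z, $)
  read z, top $: go to q_0, push YW$ → (q_0, ε, YW$)
All input consumed; state q_0 ∈ F.

Accept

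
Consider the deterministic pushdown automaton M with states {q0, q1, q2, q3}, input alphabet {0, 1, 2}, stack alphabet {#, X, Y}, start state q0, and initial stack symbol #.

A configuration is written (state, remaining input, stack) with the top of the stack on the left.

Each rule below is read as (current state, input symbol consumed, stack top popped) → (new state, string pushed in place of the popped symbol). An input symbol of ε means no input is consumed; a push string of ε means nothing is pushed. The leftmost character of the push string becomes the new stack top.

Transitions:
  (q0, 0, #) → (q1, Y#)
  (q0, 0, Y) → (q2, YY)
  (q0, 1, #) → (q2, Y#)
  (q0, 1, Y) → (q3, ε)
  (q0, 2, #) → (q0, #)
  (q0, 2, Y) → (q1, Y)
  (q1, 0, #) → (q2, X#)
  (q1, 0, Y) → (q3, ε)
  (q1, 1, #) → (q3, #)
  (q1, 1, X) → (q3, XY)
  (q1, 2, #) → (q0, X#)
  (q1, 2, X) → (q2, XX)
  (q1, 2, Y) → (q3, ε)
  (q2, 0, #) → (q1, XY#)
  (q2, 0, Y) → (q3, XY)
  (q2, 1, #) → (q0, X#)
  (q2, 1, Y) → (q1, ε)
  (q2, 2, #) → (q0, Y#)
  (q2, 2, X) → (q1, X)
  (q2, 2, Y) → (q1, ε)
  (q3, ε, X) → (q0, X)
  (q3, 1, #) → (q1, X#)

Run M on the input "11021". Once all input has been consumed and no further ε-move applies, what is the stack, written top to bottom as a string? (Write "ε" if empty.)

(q0, 11021, #)
  read 1, top #: go to q2, push Y# → (q2, 1021, Y#)
  read 1, top Y: go to q1, push ε → (q1, 021, #)
  read 0, top #: go to q2, push X# → (q2, 21, X#)
  read 2, top X: go to q1, push X → (q1, 1, X#)
  read 1, top X: go to q3, push XY → (q3, ε, XY#)
  ε-move, top X: go to q0, push X → (q0, ε, XY#)
All input consumed in state q0 with stack XY#.

XY#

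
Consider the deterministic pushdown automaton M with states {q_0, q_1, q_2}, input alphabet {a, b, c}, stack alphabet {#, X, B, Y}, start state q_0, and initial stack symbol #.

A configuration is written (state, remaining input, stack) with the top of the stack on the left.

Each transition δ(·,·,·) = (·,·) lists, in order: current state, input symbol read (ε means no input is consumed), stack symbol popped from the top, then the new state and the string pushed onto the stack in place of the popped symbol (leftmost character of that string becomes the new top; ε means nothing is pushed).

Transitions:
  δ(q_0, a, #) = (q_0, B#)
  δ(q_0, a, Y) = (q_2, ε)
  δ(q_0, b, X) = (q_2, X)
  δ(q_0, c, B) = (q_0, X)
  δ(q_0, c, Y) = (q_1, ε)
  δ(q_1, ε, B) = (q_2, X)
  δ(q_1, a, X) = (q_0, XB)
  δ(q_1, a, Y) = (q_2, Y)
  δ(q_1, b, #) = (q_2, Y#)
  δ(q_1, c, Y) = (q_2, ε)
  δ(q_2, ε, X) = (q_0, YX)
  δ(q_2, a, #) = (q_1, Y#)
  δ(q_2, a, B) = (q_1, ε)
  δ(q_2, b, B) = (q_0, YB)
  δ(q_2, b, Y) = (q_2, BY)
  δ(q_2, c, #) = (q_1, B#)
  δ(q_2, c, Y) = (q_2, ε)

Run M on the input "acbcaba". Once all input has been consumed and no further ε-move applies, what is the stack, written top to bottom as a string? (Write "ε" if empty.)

(q_0, acbcaba, #) ⊢ (q_0, cbcaba, B#) ⊢ (q_0, bcaba, X#) ⊢ (q_2, caba, X#) ⊢ (q_0, caba, YX#) ⊢ (q_1, aba, X#) ⊢ (q_0, ba, XB#) ⊢ (q_2, a, XB#) ⊢ (q_0, a, YXB#) ⊢ (q_2, ε, XB#) ⊢ (q_0, ε, YXB#)
All input consumed in state q_0 with stack YXB#.

YXB#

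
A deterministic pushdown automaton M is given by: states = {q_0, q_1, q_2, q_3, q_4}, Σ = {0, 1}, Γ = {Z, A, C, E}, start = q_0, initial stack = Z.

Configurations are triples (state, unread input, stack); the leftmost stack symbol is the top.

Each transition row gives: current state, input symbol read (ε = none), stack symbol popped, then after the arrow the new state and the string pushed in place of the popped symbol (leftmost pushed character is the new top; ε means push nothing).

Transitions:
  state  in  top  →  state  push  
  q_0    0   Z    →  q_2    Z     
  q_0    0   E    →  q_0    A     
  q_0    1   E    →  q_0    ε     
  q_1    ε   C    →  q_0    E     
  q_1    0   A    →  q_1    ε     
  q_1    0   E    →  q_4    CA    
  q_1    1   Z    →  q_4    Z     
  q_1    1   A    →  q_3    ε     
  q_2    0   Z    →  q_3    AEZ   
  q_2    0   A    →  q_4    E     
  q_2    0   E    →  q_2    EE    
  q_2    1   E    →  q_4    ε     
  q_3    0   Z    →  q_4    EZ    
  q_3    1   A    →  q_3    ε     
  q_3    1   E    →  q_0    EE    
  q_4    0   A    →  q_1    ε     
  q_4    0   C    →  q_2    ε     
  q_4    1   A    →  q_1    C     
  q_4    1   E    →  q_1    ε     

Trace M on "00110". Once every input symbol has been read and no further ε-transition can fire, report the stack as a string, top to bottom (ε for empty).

AEZ

(q_0, 00110, Z) ⊢ (q_2, 0110, Z) ⊢ (q_3, 110, AEZ) ⊢ (q_3, 10, EZ) ⊢ (q_0, 0, EEZ) ⊢ (q_0, ε, AEZ)
All input consumed in state q_0 with stack AEZ.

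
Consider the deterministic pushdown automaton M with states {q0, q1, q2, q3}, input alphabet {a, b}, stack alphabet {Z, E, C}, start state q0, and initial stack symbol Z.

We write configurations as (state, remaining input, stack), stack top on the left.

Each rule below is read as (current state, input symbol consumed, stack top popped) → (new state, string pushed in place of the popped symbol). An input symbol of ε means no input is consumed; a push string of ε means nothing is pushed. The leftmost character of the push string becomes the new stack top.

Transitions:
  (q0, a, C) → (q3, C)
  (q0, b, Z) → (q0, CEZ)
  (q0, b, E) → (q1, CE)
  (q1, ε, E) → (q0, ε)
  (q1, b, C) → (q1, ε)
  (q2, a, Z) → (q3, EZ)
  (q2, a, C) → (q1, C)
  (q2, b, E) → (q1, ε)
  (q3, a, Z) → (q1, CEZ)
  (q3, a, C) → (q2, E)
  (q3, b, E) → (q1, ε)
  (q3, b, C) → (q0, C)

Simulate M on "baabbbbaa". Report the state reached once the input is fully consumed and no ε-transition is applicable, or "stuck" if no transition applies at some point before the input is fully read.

stuck

(q0, baabbbbaa, Z)
  read b, top Z: go to q0, push CEZ → (q0, aabbbbaa, CEZ)
  read a, top C: go to q3, push C → (q3, abbbbaa, CEZ)
  read a, top C: go to q2, push E → (q2, bbbbaa, EEZ)
  read b, top E: go to q1, push ε → (q1, bbbaa, EZ)
  ε-move, top E: go to q0, push ε → (q0, bbbaa, Z)
  read b, top Z: go to q0, push CEZ → (q0, bbaa, CEZ)
No transition for (q0, b, top C); M blocks with input bbaa remaining.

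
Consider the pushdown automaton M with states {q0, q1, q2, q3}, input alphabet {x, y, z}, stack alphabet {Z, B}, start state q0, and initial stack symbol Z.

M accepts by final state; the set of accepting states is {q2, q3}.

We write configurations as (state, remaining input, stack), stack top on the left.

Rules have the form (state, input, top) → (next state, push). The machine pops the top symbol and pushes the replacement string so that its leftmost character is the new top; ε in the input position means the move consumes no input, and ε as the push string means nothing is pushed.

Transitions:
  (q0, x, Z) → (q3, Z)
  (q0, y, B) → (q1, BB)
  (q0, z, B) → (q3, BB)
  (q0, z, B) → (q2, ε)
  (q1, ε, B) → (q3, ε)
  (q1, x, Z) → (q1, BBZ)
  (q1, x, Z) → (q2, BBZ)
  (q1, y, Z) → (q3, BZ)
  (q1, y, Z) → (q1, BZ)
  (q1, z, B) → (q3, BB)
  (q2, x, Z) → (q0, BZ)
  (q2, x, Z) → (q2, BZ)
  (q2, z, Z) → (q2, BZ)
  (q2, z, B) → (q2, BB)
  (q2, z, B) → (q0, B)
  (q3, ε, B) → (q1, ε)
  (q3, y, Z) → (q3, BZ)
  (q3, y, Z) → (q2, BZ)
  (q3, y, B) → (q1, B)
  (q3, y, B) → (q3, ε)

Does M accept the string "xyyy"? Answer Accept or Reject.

One accepting computation: (q0, xyyy, Z) ⊢ (q3, yyy, Z) ⊢ (q3, yy, BZ) ⊢ (q3, y, Z) ⊢ (q3, ε, BZ)
All input consumed and state q3 ∈ F.

Accept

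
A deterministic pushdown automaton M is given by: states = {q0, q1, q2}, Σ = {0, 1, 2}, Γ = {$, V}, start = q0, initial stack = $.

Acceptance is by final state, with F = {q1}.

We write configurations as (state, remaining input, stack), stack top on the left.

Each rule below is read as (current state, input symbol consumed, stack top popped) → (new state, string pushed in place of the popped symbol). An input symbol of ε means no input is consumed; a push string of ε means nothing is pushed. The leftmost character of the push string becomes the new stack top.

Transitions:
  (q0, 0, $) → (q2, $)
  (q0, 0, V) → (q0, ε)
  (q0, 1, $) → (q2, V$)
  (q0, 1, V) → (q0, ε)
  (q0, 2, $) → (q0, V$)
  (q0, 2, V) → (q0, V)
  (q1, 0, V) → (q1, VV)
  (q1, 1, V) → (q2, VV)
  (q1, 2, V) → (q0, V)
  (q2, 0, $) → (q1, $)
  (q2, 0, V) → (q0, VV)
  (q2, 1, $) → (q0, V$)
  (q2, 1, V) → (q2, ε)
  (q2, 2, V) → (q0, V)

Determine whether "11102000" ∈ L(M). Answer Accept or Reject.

(q0, 11102000, $)
  read 1, top $: go to q2, push V$ → (q2, 1102000, V$)
  read 1, top V: go to q2, push ε → (q2, 102000, $)
  read 1, top $: go to q0, push V$ → (q0, 02000, V$)
  read 0, top V: go to q0, push ε → (q0, 2000, $)
  read 2, top $: go to q0, push V$ → (q0, 000, V$)
  read 0, top V: go to q0, push ε → (q0, 00, $)
  read 0, top $: go to q2, push $ → (q2, 0, $)
  read 0, top $: go to q1, push $ → (q1, ε, $)
All input consumed; state q1 ∈ F.

Accept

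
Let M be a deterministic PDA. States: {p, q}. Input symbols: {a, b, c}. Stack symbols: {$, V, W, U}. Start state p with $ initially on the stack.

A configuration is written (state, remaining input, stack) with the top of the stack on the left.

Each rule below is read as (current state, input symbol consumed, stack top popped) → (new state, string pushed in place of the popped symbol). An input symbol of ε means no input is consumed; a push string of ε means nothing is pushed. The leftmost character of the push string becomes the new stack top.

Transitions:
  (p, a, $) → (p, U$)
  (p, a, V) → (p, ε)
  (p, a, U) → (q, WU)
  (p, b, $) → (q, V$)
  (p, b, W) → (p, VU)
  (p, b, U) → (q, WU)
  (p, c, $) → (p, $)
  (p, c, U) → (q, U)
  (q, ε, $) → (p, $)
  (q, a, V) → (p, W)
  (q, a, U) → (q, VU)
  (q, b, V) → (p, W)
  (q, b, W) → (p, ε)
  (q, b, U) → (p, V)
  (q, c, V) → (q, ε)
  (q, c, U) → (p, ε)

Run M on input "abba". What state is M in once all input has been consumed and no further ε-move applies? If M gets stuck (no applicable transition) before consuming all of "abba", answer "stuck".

(p, abba, $)
  read a, top $: go to p, push U$ → (p, bba, U$)
  read b, top U: go to q, push WU → (q, ba, WU$)
  read b, top W: go to p, push ε → (p, a, U$)
  read a, top U: go to q, push WU → (q, ε, WU$)
All input consumed; M is in state q.

q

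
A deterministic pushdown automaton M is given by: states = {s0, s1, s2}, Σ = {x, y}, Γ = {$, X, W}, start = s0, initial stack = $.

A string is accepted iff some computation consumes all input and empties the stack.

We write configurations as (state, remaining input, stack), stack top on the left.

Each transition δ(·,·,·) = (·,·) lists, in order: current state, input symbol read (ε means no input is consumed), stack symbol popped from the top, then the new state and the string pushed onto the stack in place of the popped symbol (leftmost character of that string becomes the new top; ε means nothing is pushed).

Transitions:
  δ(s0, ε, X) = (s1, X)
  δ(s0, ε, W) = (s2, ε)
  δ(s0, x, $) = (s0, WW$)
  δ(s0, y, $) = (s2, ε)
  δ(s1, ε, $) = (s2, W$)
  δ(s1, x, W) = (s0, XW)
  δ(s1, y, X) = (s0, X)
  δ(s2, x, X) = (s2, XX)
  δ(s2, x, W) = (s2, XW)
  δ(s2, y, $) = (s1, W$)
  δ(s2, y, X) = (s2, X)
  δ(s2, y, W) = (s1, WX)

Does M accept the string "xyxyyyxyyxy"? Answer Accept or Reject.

Reject

(s0, xyxyyyxyyxy, $)
  read x, top $: go to s0, push WW$ → (s0, yxyyyxyyxy, WW$)
  ε-move, top W: go to s2, push ε → (s2, yxyyyxyyxy, W$)
  read y, top W: go to s1, push WX → (s1, xyyyxyyxy, WX$)
  read x, top W: go to s0, push XW → (s0, yyyxyyxy, XWX$)
  ε-move, top X: go to s1, push X → (s1, yyyxyyxy, XWX$)
  read y, top X: go to s0, push X → (s0, yyxyyxy, XWX$)
  ε-move, top X: go to s1, push X → (s1, yyxyyxy, XWX$)
  read y, top X: go to s0, push X → (s0, yxyyxy, XWX$)
  ε-move, top X: go to s1, push X → (s1, yxyyxy, XWX$)
  read y, top X: go to s0, push X → (s0, xyyxy, XWX$)
  ε-move, top X: go to s1, push X → (s1, xyyxy, XWX$)
No transition applies at (s1, xyyxy, XWX$); input not fully consumed.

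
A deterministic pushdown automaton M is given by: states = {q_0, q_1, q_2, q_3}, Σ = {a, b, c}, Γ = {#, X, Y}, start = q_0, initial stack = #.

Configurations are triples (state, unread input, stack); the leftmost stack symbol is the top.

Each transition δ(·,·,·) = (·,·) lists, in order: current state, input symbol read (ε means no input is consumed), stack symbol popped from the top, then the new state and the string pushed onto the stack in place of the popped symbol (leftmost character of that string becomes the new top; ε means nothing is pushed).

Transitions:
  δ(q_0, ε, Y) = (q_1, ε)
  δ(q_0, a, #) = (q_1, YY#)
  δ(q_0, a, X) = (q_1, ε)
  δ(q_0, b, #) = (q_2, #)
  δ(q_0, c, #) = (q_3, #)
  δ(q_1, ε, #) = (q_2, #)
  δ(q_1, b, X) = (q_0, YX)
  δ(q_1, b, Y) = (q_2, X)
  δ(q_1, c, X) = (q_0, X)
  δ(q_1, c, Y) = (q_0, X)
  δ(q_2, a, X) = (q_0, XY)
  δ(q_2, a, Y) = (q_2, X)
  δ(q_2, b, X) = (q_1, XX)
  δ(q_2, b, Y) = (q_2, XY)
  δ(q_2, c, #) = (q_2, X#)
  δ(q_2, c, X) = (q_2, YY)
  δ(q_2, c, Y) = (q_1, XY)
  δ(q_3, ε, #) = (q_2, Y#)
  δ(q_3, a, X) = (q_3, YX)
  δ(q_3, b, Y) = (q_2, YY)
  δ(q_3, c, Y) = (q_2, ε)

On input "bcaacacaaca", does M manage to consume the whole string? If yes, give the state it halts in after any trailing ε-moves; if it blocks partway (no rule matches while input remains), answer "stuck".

(q_0, bcaacacaaca, #)
  read b, top #: go to q_2, push # → (q_2, caacacaaca, #)
  read c, top #: go to q_2, push X# → (q_2, aacacaaca, X#)
  read a, top X: go to q_0, push XY → (q_0, acacaaca, XY#)
  read a, top X: go to q_1, push ε → (q_1, cacaaca, Y#)
  read c, top Y: go to q_0, push X → (q_0, acaaca, X#)
  read a, top X: go to q_1, push ε → (q_1, caaca, #)
  ε-move, top #: go to q_2, push # → (q_2, caaca, #)
  read c, top #: go to q_2, push X# → (q_2, aaca, X#)
  read a, top X: go to q_0, push XY → (q_0, aca, XY#)
  read a, top X: go to q_1, push ε → (q_1, ca, Y#)
  read c, top Y: go to q_0, push X → (q_0, a, X#)
  read a, top X: go to q_1, push ε → (q_1, ε, #)
  ε-move, top #: go to q_2, push # → (q_2, ε, #)
All input consumed; M is in state q_2.

q_2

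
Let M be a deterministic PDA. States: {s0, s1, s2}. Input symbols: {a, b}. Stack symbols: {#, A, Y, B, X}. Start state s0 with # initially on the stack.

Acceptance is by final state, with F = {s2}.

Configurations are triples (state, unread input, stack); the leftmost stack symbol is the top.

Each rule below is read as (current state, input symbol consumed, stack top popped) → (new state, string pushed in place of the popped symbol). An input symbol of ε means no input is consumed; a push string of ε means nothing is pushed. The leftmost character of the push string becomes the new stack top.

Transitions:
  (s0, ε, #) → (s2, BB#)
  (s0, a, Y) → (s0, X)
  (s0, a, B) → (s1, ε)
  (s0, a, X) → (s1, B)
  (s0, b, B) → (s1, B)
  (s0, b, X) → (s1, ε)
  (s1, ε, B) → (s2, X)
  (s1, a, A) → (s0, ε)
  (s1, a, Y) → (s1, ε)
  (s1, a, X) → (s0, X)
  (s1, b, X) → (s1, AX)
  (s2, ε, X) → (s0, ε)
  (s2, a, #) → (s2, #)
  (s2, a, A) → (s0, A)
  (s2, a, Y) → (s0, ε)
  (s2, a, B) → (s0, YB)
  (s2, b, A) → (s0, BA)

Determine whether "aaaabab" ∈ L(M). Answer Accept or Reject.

Reject

(s0, aaaabab, #)
  ε-move, top #: go to s2, push BB# → (s2, aaaabab, BB#)
  read a, top B: go to s0, push YB → (s0, aaabab, YBB#)
  read a, top Y: go to s0, push X → (s0, aabab, XBB#)
  read a, top X: go to s1, push B → (s1, abab, BBB#)
  ε-move, top B: go to s2, push X → (s2, abab, XBB#)
  ε-move, top X: go to s0, push ε → (s0, abab, BB#)
  read a, top B: go to s1, push ε → (s1, bab, B#)
  ε-move, top B: go to s2, push X → (s2, bab, X#)
  ε-move, top X: go to s0, push ε → (s0, bab, #)
  ε-move, top #: go to s2, push BB# → (s2, bab, BB#)
No transition applies at (s2, bab, BB#); input not fully consumed.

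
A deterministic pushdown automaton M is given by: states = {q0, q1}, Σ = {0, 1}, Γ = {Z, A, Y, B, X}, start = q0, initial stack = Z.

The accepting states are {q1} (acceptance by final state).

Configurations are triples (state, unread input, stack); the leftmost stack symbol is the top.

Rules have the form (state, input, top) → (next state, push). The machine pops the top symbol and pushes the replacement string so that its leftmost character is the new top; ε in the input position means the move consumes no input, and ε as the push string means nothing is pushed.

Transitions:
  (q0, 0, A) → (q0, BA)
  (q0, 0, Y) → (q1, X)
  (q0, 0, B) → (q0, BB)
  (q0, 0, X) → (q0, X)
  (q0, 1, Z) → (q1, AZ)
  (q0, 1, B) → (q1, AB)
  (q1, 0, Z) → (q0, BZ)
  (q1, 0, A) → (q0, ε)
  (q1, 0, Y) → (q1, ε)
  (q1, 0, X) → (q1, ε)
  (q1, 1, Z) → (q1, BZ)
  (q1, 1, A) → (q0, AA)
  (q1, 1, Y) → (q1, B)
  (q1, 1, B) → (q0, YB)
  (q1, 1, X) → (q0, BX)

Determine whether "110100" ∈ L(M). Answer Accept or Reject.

(q0, 110100, Z)
  read 1, top Z: go to q1, push AZ → (q1, 10100, AZ)
  read 1, top A: go to q0, push AA → (q0, 0100, AAZ)
  read 0, top A: go to q0, push BA → (q0, 100, BAAZ)
  read 1, top B: go to q1, push AB → (q1, 00, ABAAZ)
  read 0, top A: go to q0, push ε → (q0, 0, BAAZ)
  read 0, top B: go to q0, push BB → (q0, ε, BBAAZ)
All input consumed; state q0 ∉ F and no further ε-move applies.

Reject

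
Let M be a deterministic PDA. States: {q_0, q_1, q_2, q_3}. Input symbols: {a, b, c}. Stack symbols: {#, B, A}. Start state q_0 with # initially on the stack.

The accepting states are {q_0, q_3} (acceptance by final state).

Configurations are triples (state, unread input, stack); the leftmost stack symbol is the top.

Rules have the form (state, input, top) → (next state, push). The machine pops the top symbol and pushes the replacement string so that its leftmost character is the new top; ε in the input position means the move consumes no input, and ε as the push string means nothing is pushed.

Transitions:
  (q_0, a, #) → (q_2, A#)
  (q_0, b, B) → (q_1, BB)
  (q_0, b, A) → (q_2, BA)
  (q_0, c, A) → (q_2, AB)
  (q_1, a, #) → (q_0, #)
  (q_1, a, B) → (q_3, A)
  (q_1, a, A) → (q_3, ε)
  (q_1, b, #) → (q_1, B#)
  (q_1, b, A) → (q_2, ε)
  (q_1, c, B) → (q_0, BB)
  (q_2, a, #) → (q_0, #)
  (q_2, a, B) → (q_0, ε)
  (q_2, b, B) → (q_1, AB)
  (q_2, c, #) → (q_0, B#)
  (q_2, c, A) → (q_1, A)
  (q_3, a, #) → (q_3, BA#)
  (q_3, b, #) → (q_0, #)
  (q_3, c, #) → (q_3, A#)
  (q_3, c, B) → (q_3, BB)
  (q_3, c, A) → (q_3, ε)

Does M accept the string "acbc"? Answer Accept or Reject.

Accept

(q_0, acbc, #) ⊢ (q_2, cbc, A#) ⊢ (q_1, bc, A#) ⊢ (q_2, c, #) ⊢ (q_0, ε, B#)
All input consumed; state q_0 ∈ F.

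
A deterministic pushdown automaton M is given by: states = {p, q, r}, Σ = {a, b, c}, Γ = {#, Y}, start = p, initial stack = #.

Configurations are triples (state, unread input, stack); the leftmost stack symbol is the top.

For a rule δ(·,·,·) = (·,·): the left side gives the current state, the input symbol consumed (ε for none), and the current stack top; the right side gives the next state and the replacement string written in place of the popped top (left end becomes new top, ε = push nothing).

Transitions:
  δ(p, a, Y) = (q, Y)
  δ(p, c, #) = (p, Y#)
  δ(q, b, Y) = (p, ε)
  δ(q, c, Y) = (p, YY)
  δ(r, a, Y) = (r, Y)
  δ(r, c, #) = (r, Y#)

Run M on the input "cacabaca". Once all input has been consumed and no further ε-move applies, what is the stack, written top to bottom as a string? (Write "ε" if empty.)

YY#

(p, cacabaca, #)
  read c, top #: go to p, push Y# → (p, acabaca, Y#)
  read a, top Y: go to q, push Y → (q, cabaca, Y#)
  read c, top Y: go to p, push YY → (p, abaca, YY#)
  read a, top Y: go to q, push Y → (q, baca, YY#)
  read b, top Y: go to p, push ε → (p, aca, Y#)
  read a, top Y: go to q, push Y → (q, ca, Y#)
  read c, top Y: go to p, push YY → (p, a, YY#)
  read a, top Y: go to q, push Y → (q, ε, YY#)
All input consumed in state q with stack YY#.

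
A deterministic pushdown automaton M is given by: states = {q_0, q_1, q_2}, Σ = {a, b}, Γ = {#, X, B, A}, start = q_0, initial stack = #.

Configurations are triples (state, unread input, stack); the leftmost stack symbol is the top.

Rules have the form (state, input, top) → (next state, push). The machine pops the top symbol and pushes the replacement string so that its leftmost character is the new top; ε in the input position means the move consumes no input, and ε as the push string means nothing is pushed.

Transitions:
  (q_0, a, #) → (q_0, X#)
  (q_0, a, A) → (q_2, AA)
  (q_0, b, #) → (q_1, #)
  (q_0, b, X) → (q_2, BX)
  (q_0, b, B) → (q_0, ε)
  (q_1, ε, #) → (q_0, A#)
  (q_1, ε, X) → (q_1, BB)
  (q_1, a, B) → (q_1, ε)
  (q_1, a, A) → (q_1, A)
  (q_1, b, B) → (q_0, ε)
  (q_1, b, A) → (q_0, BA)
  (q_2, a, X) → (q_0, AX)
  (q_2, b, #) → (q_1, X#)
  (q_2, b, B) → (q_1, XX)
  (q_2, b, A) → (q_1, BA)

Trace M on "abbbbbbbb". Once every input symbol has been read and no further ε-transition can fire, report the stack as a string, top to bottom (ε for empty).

(q_0, abbbbbbbb, #)
  read a, top #: go to q_0, push X# → (q_0, bbbbbbbb, X#)
  read b, top X: go to q_2, push BX → (q_2, bbbbbbb, BX#)
  read b, top B: go to q_1, push XX → (q_1, bbbbbb, XXX#)
  ε-move, top X: go to q_1, push BB → (q_1, bbbbbb, BBXX#)
  read b, top B: go to q_0, push ε → (q_0, bbbbb, BXX#)
  read b, top B: go to q_0, push ε → (q_0, bbbb, XX#)
  read b, top X: go to q_2, push BX → (q_2, bbb, BXX#)
  read b, top B: go to q_1, push XX → (q_1, bb, XXXX#)
  ε-move, top X: go to q_1, push BB → (q_1, bb, BBXXX#)
  read b, top B: go to q_0, push ε → (q_0, b, BXXX#)
  read b, top B: go to q_0, push ε → (q_0, ε, XXX#)
All input consumed in state q_0 with stack XXX#.

XXX#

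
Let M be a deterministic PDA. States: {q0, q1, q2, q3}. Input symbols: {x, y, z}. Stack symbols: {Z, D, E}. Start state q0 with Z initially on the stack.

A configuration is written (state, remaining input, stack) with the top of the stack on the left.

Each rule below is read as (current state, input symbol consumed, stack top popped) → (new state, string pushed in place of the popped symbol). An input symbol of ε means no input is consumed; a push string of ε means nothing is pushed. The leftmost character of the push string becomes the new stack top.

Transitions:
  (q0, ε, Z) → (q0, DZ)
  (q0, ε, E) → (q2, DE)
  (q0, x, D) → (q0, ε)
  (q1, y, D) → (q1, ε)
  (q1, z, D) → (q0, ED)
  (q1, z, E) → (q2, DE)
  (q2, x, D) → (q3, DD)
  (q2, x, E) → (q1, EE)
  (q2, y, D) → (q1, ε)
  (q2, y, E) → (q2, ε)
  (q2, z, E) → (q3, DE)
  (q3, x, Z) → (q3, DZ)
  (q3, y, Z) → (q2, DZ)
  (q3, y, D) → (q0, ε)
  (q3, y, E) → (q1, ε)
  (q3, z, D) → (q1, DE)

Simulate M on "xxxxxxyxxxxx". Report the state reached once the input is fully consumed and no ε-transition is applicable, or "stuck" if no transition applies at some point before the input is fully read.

(q0, xxxxxxyxxxxx, Z)
  ε-move, top Z: go to q0, push DZ → (q0, xxxxxxyxxxxx, DZ)
  read x, top D: go to q0, push ε → (q0, xxxxxyxxxxx, Z)
  ε-move, top Z: go to q0, push DZ → (q0, xxxxxyxxxxx, DZ)
  read x, top D: go to q0, push ε → (q0, xxxxyxxxxx, Z)
  ε-move, top Z: go to q0, push DZ → (q0, xxxxyxxxxx, DZ)
  read x, top D: go to q0, push ε → (q0, xxxyxxxxx, Z)
  ε-move, top Z: go to q0, push DZ → (q0, xxxyxxxxx, DZ)
  read x, top D: go to q0, push ε → (q0, xxyxxxxx, Z)
  ε-move, top Z: go to q0, push DZ → (q0, xxyxxxxx, DZ)
  read x, top D: go to q0, push ε → (q0, xyxxxxx, Z)
  ε-move, top Z: go to q0, push DZ → (q0, xyxxxxx, DZ)
  read x, top D: go to q0, push ε → (q0, yxxxxx, Z)
  ε-move, top Z: go to q0, push DZ → (q0, yxxxxx, DZ)
No transition for (q0, y, top D); M blocks with input yxxxxx remaining.

stuck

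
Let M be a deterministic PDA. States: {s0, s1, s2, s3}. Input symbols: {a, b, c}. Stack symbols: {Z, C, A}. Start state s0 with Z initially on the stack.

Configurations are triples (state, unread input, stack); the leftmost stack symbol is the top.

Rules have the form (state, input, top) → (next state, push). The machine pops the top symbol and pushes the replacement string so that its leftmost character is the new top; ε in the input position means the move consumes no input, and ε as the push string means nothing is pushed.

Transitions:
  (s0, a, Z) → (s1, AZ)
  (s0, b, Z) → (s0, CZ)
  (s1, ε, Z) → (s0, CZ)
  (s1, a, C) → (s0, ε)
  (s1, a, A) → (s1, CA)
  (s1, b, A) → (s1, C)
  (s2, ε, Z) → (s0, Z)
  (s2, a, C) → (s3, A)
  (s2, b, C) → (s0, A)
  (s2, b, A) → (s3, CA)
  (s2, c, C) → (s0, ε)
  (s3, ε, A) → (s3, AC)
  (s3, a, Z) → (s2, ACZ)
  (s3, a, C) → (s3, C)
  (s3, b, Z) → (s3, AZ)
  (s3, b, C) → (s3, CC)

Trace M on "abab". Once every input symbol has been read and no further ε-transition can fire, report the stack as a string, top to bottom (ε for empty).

CZ

(s0, abab, Z)
  read a, top Z: go to s1, push AZ → (s1, bab, AZ)
  read b, top A: go to s1, push C → (s1, ab, CZ)
  read a, top C: go to s0, push ε → (s0, b, Z)
  read b, top Z: go to s0, push CZ → (s0, ε, CZ)
All input consumed in state s0 with stack CZ.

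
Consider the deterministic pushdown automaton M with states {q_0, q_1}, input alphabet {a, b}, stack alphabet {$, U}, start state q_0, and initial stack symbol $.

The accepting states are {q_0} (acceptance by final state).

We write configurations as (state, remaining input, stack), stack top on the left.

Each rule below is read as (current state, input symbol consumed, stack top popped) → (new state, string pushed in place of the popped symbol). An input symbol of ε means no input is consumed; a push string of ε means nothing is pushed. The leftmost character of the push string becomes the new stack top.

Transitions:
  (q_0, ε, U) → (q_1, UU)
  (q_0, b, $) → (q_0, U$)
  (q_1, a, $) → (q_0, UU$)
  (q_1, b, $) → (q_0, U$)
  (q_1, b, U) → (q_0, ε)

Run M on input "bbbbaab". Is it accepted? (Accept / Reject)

Reject

(q_0, bbbbaab, $)
  read b, top $: go to q_0, push U$ → (q_0, bbbaab, U$)
  ε-move, top U: go to q_1, push UU → (q_1, bbbaab, UU$)
  read b, top U: go to q_0, push ε → (q_0, bbaab, U$)
  ε-move, top U: go to q_1, push UU → (q_1, bbaab, UU$)
  read b, top U: go to q_0, push ε → (q_0, baab, U$)
  ε-move, top U: go to q_1, push UU → (q_1, baab, UU$)
  read b, top U: go to q_0, push ε → (q_0, aab, U$)
  ε-move, top U: go to q_1, push UU → (q_1, aab, UU$)
No transition applies at (q_1, aab, UU$); input not fully consumed.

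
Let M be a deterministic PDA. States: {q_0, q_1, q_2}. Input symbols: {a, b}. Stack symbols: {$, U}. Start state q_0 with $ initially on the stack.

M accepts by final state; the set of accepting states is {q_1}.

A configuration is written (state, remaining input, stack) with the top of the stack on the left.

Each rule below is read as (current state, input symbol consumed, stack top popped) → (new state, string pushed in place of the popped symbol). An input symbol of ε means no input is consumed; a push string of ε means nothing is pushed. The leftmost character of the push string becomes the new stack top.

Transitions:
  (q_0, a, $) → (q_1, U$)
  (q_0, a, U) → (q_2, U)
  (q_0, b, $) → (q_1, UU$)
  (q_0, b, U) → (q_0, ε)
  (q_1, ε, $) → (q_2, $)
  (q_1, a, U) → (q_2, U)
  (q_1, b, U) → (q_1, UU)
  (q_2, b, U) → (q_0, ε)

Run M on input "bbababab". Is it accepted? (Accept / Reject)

Reject

(q_0, bbababab, $) ⊢ (q_1, bababab, UU$) ⊢ (q_1, ababab, UUU$) ⊢ (q_2, babab, UUU$) ⊢ (q_0, abab, UU$) ⊢ (q_2, bab, UU$) ⊢ (q_0, ab, U$) ⊢ (q_2, b, U$) ⊢ (q_0, ε, $)
All input consumed; state q_0 ∉ F and no further ε-move applies.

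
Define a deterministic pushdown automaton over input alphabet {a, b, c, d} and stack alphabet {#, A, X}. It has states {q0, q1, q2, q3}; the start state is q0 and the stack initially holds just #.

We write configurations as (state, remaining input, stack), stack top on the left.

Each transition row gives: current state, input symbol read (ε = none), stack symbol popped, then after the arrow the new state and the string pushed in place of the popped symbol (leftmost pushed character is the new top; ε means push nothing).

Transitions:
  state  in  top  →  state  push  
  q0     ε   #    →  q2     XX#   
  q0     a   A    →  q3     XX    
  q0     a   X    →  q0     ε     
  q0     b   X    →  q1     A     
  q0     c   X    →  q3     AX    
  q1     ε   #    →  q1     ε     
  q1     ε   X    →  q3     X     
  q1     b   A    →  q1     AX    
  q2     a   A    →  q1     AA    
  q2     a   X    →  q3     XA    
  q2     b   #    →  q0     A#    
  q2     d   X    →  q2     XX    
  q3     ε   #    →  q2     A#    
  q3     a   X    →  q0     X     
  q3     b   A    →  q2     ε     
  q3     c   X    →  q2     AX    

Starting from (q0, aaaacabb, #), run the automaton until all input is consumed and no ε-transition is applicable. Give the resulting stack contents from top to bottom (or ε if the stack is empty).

(q0, aaaacabb, #) ⊢ (q2, aaaacabb, XX#) ⊢ (q3, aaacabb, XAX#) ⊢ (q0, aacabb, XAX#) ⊢ (q0, acabb, AX#) ⊢ (q3, cabb, XXX#) ⊢ (q2, abb, AXXX#) ⊢ (q1, bb, AAXXX#) ⊢ (q1, b, AXAXXX#) ⊢ (q1, ε, AXXAXXX#)
All input consumed in state q1 with stack AXXAXXX#.

AXXAXXX#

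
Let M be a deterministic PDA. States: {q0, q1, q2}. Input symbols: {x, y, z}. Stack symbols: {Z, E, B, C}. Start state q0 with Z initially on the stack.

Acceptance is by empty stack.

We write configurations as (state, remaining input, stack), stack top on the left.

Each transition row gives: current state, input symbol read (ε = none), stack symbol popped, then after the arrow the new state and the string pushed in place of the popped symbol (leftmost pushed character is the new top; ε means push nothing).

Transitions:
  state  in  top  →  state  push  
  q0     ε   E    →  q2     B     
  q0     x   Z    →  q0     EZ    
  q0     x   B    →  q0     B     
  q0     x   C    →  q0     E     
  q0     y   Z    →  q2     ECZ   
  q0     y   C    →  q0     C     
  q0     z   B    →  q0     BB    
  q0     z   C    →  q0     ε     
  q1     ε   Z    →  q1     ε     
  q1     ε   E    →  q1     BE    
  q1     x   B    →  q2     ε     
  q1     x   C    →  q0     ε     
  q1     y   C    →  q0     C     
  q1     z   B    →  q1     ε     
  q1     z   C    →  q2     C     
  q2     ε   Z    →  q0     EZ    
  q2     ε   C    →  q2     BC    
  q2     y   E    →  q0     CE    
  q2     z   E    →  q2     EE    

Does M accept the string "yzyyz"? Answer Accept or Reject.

Reject

(q0, yzyyz, Z)
  read y, top Z: go to q2, push ECZ → (q2, zyyz, ECZ)
  read z, top E: go to q2, push EE → (q2, yyz, EECZ)
  read y, top E: go to q0, push CE → (q0, yz, CEECZ)
  read y, top C: go to q0, push C → (q0, z, CEECZ)
  read z, top C: go to q0, push ε → (q0, ε, EECZ)
  ε-move, top E: go to q2, push B → (q2, ε, BECZ)
All input consumed; stack is BECZ, not empty, and no further ε-move applies.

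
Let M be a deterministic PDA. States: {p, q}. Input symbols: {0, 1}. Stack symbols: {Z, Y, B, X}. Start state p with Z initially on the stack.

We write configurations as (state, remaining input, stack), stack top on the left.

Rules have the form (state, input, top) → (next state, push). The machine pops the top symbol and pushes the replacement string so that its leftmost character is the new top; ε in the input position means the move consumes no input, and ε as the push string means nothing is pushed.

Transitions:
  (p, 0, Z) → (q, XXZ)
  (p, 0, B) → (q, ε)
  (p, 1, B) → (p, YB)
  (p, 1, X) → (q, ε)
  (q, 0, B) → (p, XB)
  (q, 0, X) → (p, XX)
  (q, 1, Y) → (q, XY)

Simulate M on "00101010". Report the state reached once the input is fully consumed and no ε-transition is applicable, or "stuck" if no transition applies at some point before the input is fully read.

p

(p, 00101010, Z) ⊢ (q, 0101010, XXZ) ⊢ (p, 101010, XXXZ) ⊢ (q, 01010, XXZ) ⊢ (p, 1010, XXXZ) ⊢ (q, 010, XXZ) ⊢ (p, 10, XXXZ) ⊢ (q, 0, XXZ) ⊢ (p, ε, XXXZ)
All input consumed; M is in state p.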